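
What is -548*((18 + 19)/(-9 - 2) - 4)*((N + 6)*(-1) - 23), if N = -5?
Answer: -1065312/11 ≈ -96847.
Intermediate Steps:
-548*((18 + 19)/(-9 - 2) - 4)*((N + 6)*(-1) - 23) = -548*((18 + 19)/(-9 - 2) - 4)*((-5 + 6)*(-1) - 23) = -548*(37/(-11) - 4)*(1*(-1) - 23) = -548*(37*(-1/11) - 4)*(-1 - 23) = -548*(-37/11 - 4)*(-24) = -(-44388)*(-24)/11 = -548*1944/11 = -1065312/11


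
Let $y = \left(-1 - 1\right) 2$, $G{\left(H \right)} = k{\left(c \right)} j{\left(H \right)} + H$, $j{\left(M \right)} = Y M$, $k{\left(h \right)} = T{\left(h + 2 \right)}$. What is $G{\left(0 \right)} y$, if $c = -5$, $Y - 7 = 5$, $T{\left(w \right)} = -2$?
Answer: $0$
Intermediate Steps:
$Y = 12$ ($Y = 7 + 5 = 12$)
$k{\left(h \right)} = -2$
$j{\left(M \right)} = 12 M$
$G{\left(H \right)} = - 23 H$ ($G{\left(H \right)} = - 2 \cdot 12 H + H = - 24 H + H = - 23 H$)
$y = -4$ ($y = \left(-2\right) 2 = -4$)
$G{\left(0 \right)} y = \left(-23\right) 0 \left(-4\right) = 0 \left(-4\right) = 0$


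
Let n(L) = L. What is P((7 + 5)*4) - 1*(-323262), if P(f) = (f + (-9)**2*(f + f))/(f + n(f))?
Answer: 646687/2 ≈ 3.2334e+5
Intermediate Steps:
P(f) = 163/2 (P(f) = (f + (-9)**2*(f + f))/(f + f) = (f + 81*(2*f))/((2*f)) = (f + 162*f)*(1/(2*f)) = (163*f)*(1/(2*f)) = 163/2)
P((7 + 5)*4) - 1*(-323262) = 163/2 - 1*(-323262) = 163/2 + 323262 = 646687/2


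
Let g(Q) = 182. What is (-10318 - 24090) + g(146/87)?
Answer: -34226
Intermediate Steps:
(-10318 - 24090) + g(146/87) = (-10318 - 24090) + 182 = -34408 + 182 = -34226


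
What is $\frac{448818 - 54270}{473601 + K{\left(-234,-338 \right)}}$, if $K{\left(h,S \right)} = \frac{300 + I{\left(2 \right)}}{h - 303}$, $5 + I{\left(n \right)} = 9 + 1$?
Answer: $\frac{4815279}{5780078} \approx 0.83308$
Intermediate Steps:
$I{\left(n \right)} = 5$ ($I{\left(n \right)} = -5 + \left(9 + 1\right) = -5 + 10 = 5$)
$K{\left(h,S \right)} = \frac{305}{-303 + h}$ ($K{\left(h,S \right)} = \frac{300 + 5}{h - 303} = \frac{305}{-303 + h}$)
$\frac{448818 - 54270}{473601 + K{\left(-234,-338 \right)}} = \frac{448818 - 54270}{473601 + \frac{305}{-303 - 234}} = \frac{394548}{473601 + \frac{305}{-537}} = \frac{394548}{473601 + 305 \left(- \frac{1}{537}\right)} = \frac{394548}{473601 - \frac{305}{537}} = \frac{394548}{\frac{254323432}{537}} = 394548 \cdot \frac{537}{254323432} = \frac{4815279}{5780078}$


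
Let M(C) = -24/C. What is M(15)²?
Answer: 64/25 ≈ 2.5600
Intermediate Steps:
M(15)² = (-24/15)² = (-24*1/15)² = (-8/5)² = 64/25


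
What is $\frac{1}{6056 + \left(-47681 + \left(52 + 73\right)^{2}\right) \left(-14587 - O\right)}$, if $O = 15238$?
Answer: $\frac{1}{956076256} \approx 1.0459 \cdot 10^{-9}$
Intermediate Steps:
$\frac{1}{6056 + \left(-47681 + \left(52 + 73\right)^{2}\right) \left(-14587 - O\right)} = \frac{1}{6056 + \left(-47681 + \left(52 + 73\right)^{2}\right) \left(-14587 - 15238\right)} = \frac{1}{6056 + \left(-47681 + 125^{2}\right) \left(-14587 - 15238\right)} = \frac{1}{6056 + \left(-47681 + 15625\right) \left(-29825\right)} = \frac{1}{6056 - -956070200} = \frac{1}{6056 + 956070200} = \frac{1}{956076256}$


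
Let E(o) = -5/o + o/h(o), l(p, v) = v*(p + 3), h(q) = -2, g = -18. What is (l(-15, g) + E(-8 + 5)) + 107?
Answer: 1957/6 ≈ 326.17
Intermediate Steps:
l(p, v) = v*(3 + p)
E(o) = -5/o - o/2 (E(o) = -5/o + o/(-2) = -5/o + o*(-½) = -5/o - o/2)
(l(-15, g) + E(-8 + 5)) + 107 = (-18*(3 - 15) + (-5/(-8 + 5) - (-8 + 5)/2)) + 107 = (-18*(-12) + (-5/(-3) - ½*(-3))) + 107 = (216 + (-5*(-⅓) + 3/2)) + 107 = (216 + (5/3 + 3/2)) + 107 = (216 + 19/6) + 107 = 1315/6 + 107 = 1957/6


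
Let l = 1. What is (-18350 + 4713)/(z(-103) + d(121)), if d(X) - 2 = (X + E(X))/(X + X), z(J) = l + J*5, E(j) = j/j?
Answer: 1573/59 ≈ 26.661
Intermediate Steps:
E(j) = 1
z(J) = 1 + 5*J (z(J) = 1 + J*5 = 1 + 5*J)
d(X) = 2 + (1 + X)/(2*X) (d(X) = 2 + (X + 1)/(X + X) = 2 + (1 + X)/((2*X)) = 2 + (1 + X)*(1/(2*X)) = 2 + (1 + X)/(2*X))
(-18350 + 4713)/(z(-103) + d(121)) = (-18350 + 4713)/((1 + 5*(-103)) + (1/2)*(1 + 5*121)/121) = -13637/((1 - 515) + (1/2)*(1/121)*(1 + 605)) = -13637/(-514 + (1/2)*(1/121)*606) = -13637/(-514 + 303/121) = -13637/(-61891/121) = -13637*(-121/61891) = 1573/59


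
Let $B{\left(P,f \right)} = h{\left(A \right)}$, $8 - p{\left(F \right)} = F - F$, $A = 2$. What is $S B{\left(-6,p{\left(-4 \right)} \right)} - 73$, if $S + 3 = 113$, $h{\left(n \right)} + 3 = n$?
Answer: $-183$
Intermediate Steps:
$p{\left(F \right)} = 8$ ($p{\left(F \right)} = 8 - \left(F - F\right) = 8 - 0 = 8 + 0 = 8$)
$h{\left(n \right)} = -3 + n$
$B{\left(P,f \right)} = -1$ ($B{\left(P,f \right)} = -3 + 2 = -1$)
$S = 110$ ($S = -3 + 113 = 110$)
$S B{\left(-6,p{\left(-4 \right)} \right)} - 73 = 110 \left(-1\right) - 73 = -110 - 73 = -183$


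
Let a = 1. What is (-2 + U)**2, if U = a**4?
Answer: 1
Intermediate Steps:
U = 1 (U = 1**4 = 1)
(-2 + U)**2 = (-2 + 1)**2 = (-1)**2 = 1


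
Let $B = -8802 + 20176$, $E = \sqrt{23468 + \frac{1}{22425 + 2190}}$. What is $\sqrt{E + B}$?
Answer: $\frac{\sqrt{765720712350 + 8205 \sqrt{1579913285435}}}{8205} \approx 107.36$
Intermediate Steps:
$E = \frac{\sqrt{1579913285435}}{8205}$ ($E = \sqrt{23468 + \frac{1}{24615}} = \sqrt{\frac{577664821}{24615}} = \frac{\sqrt{1579913285435}}{8205} \approx 153.19$)
$B = 11374$
$\sqrt{E + B} = \sqrt{\frac{\sqrt{1579913285435}}{8205} + 11374} = \sqrt{11374 + \frac{\sqrt{1579913285435}}{8205}}$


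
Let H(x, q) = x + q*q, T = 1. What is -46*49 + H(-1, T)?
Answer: -2254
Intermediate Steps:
H(x, q) = x + q**2
-46*49 + H(-1, T) = -46*49 + (-1 + 1**2) = -2254 + (-1 + 1) = -2254 + 0 = -2254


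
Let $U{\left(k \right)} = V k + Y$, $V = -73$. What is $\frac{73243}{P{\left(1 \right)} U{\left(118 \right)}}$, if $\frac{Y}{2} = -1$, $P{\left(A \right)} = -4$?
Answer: $\frac{73243}{34464} \approx 2.1252$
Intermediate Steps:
$Y = -2$ ($Y = 2 \left(-1\right) = -2$)
$U{\left(k \right)} = -2 - 73 k$ ($U{\left(k \right)} = - 73 k - 2 = -2 - 73 k$)
$\frac{73243}{P{\left(1 \right)} U{\left(118 \right)}} = \frac{73243}{\left(-4\right) \left(-2 - 8614\right)} = \frac{73243}{\left(-4\right) \left(-8616\right)} = \frac{73243}{34464}$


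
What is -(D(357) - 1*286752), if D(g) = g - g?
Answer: 286752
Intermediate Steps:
D(g) = 0
-(D(357) - 1*286752) = -(0 - 1*286752) = -(0 - 286752) = -1*(-286752) = 286752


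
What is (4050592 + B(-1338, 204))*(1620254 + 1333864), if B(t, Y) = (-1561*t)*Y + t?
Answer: 1270646876028468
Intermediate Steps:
B(t, Y) = t - 1561*Y*t (B(t, Y) = -1561*Y*t + t = t - 1561*Y*t)
(4050592 + B(-1338, 204))*(1620254 + 1333864) = (4050592 - 1338*(1 - 1561*204))*(1620254 + 1333864) = (4050592 - 1338*(1 - 318444))*2954118 = (4050592 - 1338*(-318443))*2954118 = (4050592 + 426076734)*2954118 = 430127326*2954118 = 1270646876028468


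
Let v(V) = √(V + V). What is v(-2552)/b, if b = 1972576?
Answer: I*√319/493144 ≈ 3.6218e-5*I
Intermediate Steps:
v(V) = √2*√V (v(V) = √(2*V) = √2*√V)
v(-2552)/b = (√2*√(-2552))/1972576 = (√2*(2*I*√638))*(1/1972576) = (4*I*√319)*(1/1972576) = I*√319/493144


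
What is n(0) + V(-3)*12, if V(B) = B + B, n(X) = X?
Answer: -72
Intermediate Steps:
V(B) = 2*B
n(0) + V(-3)*12 = 0 + (2*(-3))*12 = 0 - 6*12 = 0 - 72 = -72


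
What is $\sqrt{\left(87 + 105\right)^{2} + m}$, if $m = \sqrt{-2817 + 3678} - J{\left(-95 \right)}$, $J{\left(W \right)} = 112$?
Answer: $\sqrt{36752 + \sqrt{861}} \approx 191.78$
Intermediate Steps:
$m = -112 + \sqrt{861}$ ($m = \sqrt{-2817 + 3678} - 112 = \sqrt{861} - 112 = -112 + \sqrt{861} \approx -82.657$)
$\sqrt{\left(87 + 105\right)^{2} + m} = \sqrt{\left(87 + 105\right)^{2} - \left(112 - \sqrt{861}\right)} = \sqrt{192^{2} - \left(112 - \sqrt{861}\right)} = \sqrt{36864 - \left(112 - \sqrt{861}\right)} = \sqrt{36752 + \sqrt{861}}$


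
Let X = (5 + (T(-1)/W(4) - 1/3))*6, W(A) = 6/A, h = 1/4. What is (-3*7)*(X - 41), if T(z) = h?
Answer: 252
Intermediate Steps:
h = 1/4 (h = 1*(1/4) = 1/4 ≈ 0.25000)
T(z) = 1/4
X = 29 (X = (5 + (1/(4*((6/4))) - 1/3))*6 = (5 + (1/(4*((6*(1/4)))) - 1*1/3))*6 = (5 + (1/(4*(3/2)) - 1/3))*6 = (5 + ((1/4)*(2/3) - 1/3))*6 = (5 + (1/6 - 1/3))*6 = (5 - 1/6)*6 = (29/6)*6 = 29)
(-3*7)*(X - 41) = (-3*7)*(29 - 41) = -21*(-12) = 252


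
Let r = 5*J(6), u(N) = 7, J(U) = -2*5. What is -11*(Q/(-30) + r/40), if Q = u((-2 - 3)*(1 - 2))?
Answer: 979/60 ≈ 16.317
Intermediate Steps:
J(U) = -10
Q = 7
r = -50 (r = 5*(-10) = -50)
-11*(Q/(-30) + r/40) = -11*(7/(-30) - 50/40) = -11*(7*(-1/30) - 50*1/40) = -11*(-7/30 - 5/4) = -11*(-89/60) = 979/60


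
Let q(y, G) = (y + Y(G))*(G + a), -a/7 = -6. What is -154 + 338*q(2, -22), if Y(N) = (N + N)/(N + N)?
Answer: 20126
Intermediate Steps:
a = 42 (a = -7*(-6) = 42)
Y(N) = 1 (Y(N) = (2*N)/((2*N)) = (2*N)*(1/(2*N)) = 1)
q(y, G) = (1 + y)*(42 + G) (q(y, G) = (y + 1)*(G + 42) = (1 + y)*(42 + G))
-154 + 338*q(2, -22) = -154 + 338*(42 - 22 + 42*2 - 22*2) = -154 + 338*(42 - 22 + 84 - 44) = -154 + 338*60 = -154 + 20280 = 20126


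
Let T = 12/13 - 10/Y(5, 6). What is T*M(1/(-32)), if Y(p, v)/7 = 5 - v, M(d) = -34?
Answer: -7276/91 ≈ -79.956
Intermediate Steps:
Y(p, v) = 35 - 7*v (Y(p, v) = 7*(5 - v) = 35 - 7*v)
T = 214/91 (T = 12/13 - 10/(35 - 7*6) = 12*(1/13) - 10/(35 - 42) = 12/13 - 10/(-7) = 12/13 - 10*(-1/7) = 12/13 + 10/7 = 214/91 ≈ 2.3516)
T*M(1/(-32)) = (214/91)*(-34) = -7276/91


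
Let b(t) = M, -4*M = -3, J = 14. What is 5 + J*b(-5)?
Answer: 31/2 ≈ 15.500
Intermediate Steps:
M = 3/4 (M = -1/4*(-3) = 3/4 ≈ 0.75000)
b(t) = 3/4
5 + J*b(-5) = 5 + 14*(3/4) = 5 + 21/2 = 31/2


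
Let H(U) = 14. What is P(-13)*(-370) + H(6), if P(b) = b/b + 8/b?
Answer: -1668/13 ≈ -128.31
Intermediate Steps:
P(b) = 1 + 8/b
P(-13)*(-370) + H(6) = ((8 - 13)/(-13))*(-370) + 14 = -1/13*(-5)*(-370) + 14 = (5/13)*(-370) + 14 = -1850/13 + 14 = -1668/13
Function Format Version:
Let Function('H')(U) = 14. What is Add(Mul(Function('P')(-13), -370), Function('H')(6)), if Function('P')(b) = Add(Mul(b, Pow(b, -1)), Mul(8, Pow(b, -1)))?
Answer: Rational(-1668, 13) ≈ -128.31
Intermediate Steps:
Function('P')(b) = Add(1, Mul(8, Pow(b, -1)))
Add(Mul(Function('P')(-13), -370), Function('H')(6)) = Add(Mul(Mul(Pow(-13, -1), Add(8, -13)), -370), 14) = Add(Mul(Mul(Rational(-1, 13), -5), -370), 14) = Add(Mul(Rational(5, 13), -370), 14) = Add(Rational(-1850, 13), 14) = Rational(-1668, 13)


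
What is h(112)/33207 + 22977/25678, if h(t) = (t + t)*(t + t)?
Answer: 55443691/23045658 ≈ 2.4058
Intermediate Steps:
h(t) = 4*t**2 (h(t) = (2*t)*(2*t) = 4*t**2)
h(112)/33207 + 22977/25678 = (4*112**2)/33207 + 22977/25678 = (4*12544)*(1/33207) + 22977*(1/25678) = 50176*(1/33207) + 621/694 = 50176/33207 + 621/694 = 55443691/23045658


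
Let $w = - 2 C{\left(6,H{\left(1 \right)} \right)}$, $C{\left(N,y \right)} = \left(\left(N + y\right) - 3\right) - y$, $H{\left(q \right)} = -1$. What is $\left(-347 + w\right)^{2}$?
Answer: $124609$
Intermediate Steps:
$C{\left(N,y \right)} = -3 + N$ ($C{\left(N,y \right)} = \left(-3 + N + y\right) - y = -3 + N$)
$w = -6$ ($w = - 2 \left(-3 + 6\right) = \left(-2\right) 3 = -6$)
$\left(-347 + w\right)^{2} = \left(-347 - 6\right)^{2} = \left(-353\right)^{2} = 124609$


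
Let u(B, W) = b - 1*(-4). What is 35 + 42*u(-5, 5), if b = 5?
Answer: 413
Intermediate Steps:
u(B, W) = 9 (u(B, W) = 5 - 1*(-4) = 5 + 4 = 9)
35 + 42*u(-5, 5) = 35 + 42*9 = 35 + 378 = 413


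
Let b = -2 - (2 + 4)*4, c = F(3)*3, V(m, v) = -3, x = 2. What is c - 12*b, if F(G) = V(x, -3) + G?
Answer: 312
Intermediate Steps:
F(G) = -3 + G
c = 0 (c = (-3 + 3)*3 = 0*3 = 0)
b = -26 (b = -2 - 6*4 = -2 - 1*24 = -2 - 24 = -26)
c - 12*b = 0 - 12*(-26) = 0 + 312 = 312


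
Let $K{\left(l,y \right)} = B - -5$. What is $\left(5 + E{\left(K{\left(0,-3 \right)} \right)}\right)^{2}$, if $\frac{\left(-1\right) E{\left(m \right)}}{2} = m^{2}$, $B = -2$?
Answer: $169$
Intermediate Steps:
$K{\left(l,y \right)} = 3$ ($K{\left(l,y \right)} = -2 - -5 = -2 + 5 = 3$)
$E{\left(m \right)} = - 2 m^{2}$
$\left(5 + E{\left(K{\left(0,-3 \right)} \right)}\right)^{2} = \left(5 - 2 \cdot 3^{2}\right)^{2} = \left(5 - 18\right)^{2} = \left(-13\right)^{2} = 169$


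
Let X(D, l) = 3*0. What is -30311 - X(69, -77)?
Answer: -30311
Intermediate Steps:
X(D, l) = 0
-30311 - X(69, -77) = -30311 - 1*0 = -30311 + 0 = -30311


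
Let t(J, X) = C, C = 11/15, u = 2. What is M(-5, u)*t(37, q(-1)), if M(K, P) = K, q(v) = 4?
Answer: -11/3 ≈ -3.6667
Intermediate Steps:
C = 11/15 (C = 11*(1/15) = 11/15 ≈ 0.73333)
t(J, X) = 11/15
M(-5, u)*t(37, q(-1)) = -5*11/15 = -11/3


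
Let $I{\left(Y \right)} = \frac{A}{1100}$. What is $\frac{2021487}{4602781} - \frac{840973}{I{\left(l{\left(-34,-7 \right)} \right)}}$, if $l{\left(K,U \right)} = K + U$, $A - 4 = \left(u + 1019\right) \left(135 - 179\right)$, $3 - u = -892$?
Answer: $\frac{28770717797078}{2618982389} \approx 10985.0$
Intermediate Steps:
$u = 895$ ($u = 3 - -892 = 3 + 892 = 895$)
$A = -84212$ ($A = 4 + \left(895 + 1019\right) \left(135 - 179\right) = 4 + 1914 \left(-44\right) = 4 - 84216 = -84212$)
$I{\left(Y \right)} = - \frac{21053}{275}$ ($I{\left(Y \right)} = - \frac{84212}{1100} = \left(-84212\right) \frac{1}{1100} = - \frac{21053}{275}$)
$\frac{2021487}{4602781} - \frac{840973}{I{\left(l{\left(-34,-7 \right)} \right)}} = \frac{2021487}{4602781} - \frac{840973}{- \frac{21053}{275}} = 2021487 \cdot \frac{1}{4602781} - - \frac{6250475}{569} = \frac{2021487}{4602781} + \frac{6250475}{569} = \frac{28770717797078}{2618982389}$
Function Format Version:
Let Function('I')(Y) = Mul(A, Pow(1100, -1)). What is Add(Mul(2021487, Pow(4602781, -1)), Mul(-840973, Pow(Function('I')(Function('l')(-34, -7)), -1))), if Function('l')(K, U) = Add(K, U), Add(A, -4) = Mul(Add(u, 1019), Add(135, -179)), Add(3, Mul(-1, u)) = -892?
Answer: Rational(28770717797078, 2618982389) ≈ 10985.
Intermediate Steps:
u = 895 (u = Add(3, Mul(-1, -892)) = Add(3, 892) = 895)
A = -84212 (A = Add(4, Mul(Add(895, 1019), Add(135, -179))) = Add(4, Mul(1914, -44)) = Add(4, -84216) = -84212)
Function('I')(Y) = Rational(-21053, 275) (Function('I')(Y) = Mul(-84212, Pow(1100, -1)) = Mul(-84212, Rational(1, 1100)) = Rational(-21053, 275))
Add(Mul(2021487, Pow(4602781, -1)), Mul(-840973, Pow(Function('I')(Function('l')(-34, -7)), -1))) = Add(Mul(2021487, Pow(4602781, -1)), Mul(-840973, Pow(Rational(-21053, 275), -1))) = Add(Mul(2021487, Rational(1, 4602781)), Mul(-840973, Rational(-275, 21053))) = Add(Rational(2021487, 4602781), Rational(6250475, 569)) = Rational(28770717797078, 2618982389)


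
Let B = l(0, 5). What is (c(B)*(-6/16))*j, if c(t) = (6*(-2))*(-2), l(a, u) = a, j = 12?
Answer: -108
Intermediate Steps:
B = 0
c(t) = 24 (c(t) = -12*(-2) = 24)
(c(B)*(-6/16))*j = (24*(-6/16))*12 = (24*(-6*1/16))*12 = (24*(-3/8))*12 = -9*12 = -108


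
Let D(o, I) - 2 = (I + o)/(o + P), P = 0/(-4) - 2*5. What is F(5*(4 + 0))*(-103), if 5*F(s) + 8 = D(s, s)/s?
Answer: 7931/50 ≈ 158.62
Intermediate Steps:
P = -10 (P = 0*(-¼) - 10 = 0 - 10 = -10)
D(o, I) = 2 + (I + o)/(-10 + o) (D(o, I) = 2 + (I + o)/(o - 10) = 2 + (I + o)/(-10 + o))
F(s) = -8/5 + (-20 + 4*s)/(5*s*(-10 + s)) (F(s) = -8/5 + (((-20 + s + 3*s)/(-10 + s))/s)/5 = -8/5 + (((-20 + 4*s)/(-10 + s))/s)/5 = -8/5 + ((-20 + 4*s)/(s*(-10 + s)))/5 = -8/5 + (-20 + 4*s)/(5*s*(-10 + s)))
F(5*(4 + 0))*(-103) = (4*(-5 - 2*25*(4 + 0)² + 21*(5*(4 + 0)))/(5*((5*(4 + 0)))*(-10 + 5*(4 + 0))))*(-103) = (4*(-5 - 2*(5*4)² + 21*(5*4))/(5*((5*4))*(-10 + 5*4)))*(-103) = ((⅘)*(-5 - 2*20² + 21*20)/(20*(-10 + 20)))*(-103) = ((⅘)*(1/20)*(-5 - 2*400 + 420)/10)*(-103) = ((⅘)*(1/20)*(⅒)*(-5 - 800 + 420))*(-103) = ((⅘)*(1/20)*(⅒)*(-385))*(-103) = -77/50*(-103) = 7931/50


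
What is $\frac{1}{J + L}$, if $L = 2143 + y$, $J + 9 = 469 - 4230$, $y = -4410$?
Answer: $- \frac{1}{6037} \approx -0.00016565$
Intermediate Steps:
$J = -3770$ ($J = -9 + \left(469 - 4230\right) = -9 - 3761 = -3770$)
$L = -2267$ ($L = 2143 - 4410 = -2267$)
$\frac{1}{J + L} = \frac{1}{-3770 - 2267} = \frac{1}{-6037} = - \frac{1}{6037}$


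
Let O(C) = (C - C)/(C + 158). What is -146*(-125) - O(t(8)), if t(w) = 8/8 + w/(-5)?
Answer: 18250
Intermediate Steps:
t(w) = 1 - w/5 (t(w) = 8*(1/8) + w*(-1/5) = 1 - w/5)
O(C) = 0 (O(C) = 0/(158 + C) = 0)
-146*(-125) - O(t(8)) = -146*(-125) - 1*0 = 18250 + 0 = 18250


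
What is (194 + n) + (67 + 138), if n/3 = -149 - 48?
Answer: -192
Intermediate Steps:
n = -591 (n = 3*(-149 - 48) = 3*(-197) = -591)
(194 + n) + (67 + 138) = (194 - 591) + (67 + 138) = -397 + 205 = -192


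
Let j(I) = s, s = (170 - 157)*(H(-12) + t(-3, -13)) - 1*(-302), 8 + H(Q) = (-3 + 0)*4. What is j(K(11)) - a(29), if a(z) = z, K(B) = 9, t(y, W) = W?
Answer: -156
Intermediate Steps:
H(Q) = -20 (H(Q) = -8 + (-3 + 0)*4 = -8 - 3*4 = -8 - 12 = -20)
s = -127 (s = (170 - 157)*(-20 - 13) - 1*(-302) = 13*(-33) + 302 = -429 + 302 = -127)
j(I) = -127
j(K(11)) - a(29) = -127 - 1*29 = -127 - 29 = -156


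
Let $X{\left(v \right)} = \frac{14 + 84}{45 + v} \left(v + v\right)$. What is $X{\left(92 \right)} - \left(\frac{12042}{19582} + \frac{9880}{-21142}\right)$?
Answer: $\frac{1864230497365}{14179590557} \approx 131.47$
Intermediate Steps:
$X{\left(v \right)} = \frac{196 v}{45 + v}$ ($X{\left(v \right)} = \frac{98}{45 + v} 2 v = \frac{196 v}{45 + v}$)
$X{\left(92 \right)} - \left(\frac{12042}{19582} + \frac{9880}{-21142}\right) = 196 \cdot 92 \frac{1}{45 + 92} - \left(\frac{12042}{19582} + \frac{9880}{-21142}\right) = 196 \cdot 92 \cdot \frac{1}{137} - \left(12042 \cdot \frac{1}{19582} + 9880 \left(- \frac{1}{21142}\right)\right) = 196 \cdot 92 \cdot \frac{1}{137} - \left(\frac{6021}{9791} - \frac{4940}{10571}\right) = \frac{18032}{137} - \frac{15280451}{103500661} = \frac{1864230497365}{14179590557}$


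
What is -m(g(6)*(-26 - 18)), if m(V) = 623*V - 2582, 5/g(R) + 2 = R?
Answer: 36847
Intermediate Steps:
g(R) = 5/(-2 + R)
m(V) = -2582 + 623*V
-m(g(6)*(-26 - 18)) = -(-2582 + 623*((5/(-2 + 6))*(-26 - 18))) = -(-2582 + 623*((5/4)*(-44))) = -(-2582 + 623*(-55)) = -(-2582 - 34265) = -1*(-36847) = 36847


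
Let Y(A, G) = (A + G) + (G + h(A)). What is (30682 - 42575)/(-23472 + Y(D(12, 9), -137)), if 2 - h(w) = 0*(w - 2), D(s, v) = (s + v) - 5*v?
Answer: 11893/23768 ≈ 0.50038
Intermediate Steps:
D(s, v) = s - 4*v
h(w) = 2 (h(w) = 2 - 0*(w - 2) = 2 - 0*(-2 + w) = 2 - 1*0 = 2 + 0 = 2)
Y(A, G) = 2 + A + 2*G (Y(A, G) = (A + G) + (G + 2) = (A + G) + (2 + G) = 2 + A + 2*G)
(30682 - 42575)/(-23472 + Y(D(12, 9), -137)) = (30682 - 42575)/(-23472 + (2 + (12 - 4*9) + 2*(-137))) = -11893/(-23472 + (2 + (12 - 36) - 274)) = -11893/(-23472 + (2 - 24 - 274)) = -11893/(-23472 - 296) = -11893/(-23768) = -11893*(-1/23768) = 11893/23768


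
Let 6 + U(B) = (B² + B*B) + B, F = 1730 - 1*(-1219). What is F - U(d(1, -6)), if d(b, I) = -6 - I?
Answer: 2955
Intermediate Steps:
F = 2949 (F = 1730 + 1219 = 2949)
U(B) = -6 + B + 2*B² (U(B) = -6 + ((B² + B*B) + B) = -6 + ((B² + B²) + B) = -6 + (2*B² + B) = -6 + (B + 2*B²) = -6 + B + 2*B²)
F - U(d(1, -6)) = 2949 - (-6 + (-6 - 1*(-6)) + 2*(-6 - 1*(-6))²) = 2949 - (-6 + (-6 + 6) + 2*(-6 + 6)²) = 2949 - (-6 + 0 + 2*0²) = 2949 - (-6 + 0 + 2*0) = 2949 - (-6 + 0 + 0) = 2949 - 1*(-6) = 2949 + 6 = 2955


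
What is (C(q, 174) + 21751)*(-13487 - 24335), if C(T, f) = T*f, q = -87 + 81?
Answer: -783180154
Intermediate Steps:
q = -6
(C(q, 174) + 21751)*(-13487 - 24335) = (-6*174 + 21751)*(-13487 - 24335) = (-1044 + 21751)*(-37822) = 20707*(-37822) = -783180154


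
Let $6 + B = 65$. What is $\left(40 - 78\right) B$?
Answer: $-2242$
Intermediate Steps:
$B = 59$ ($B = -6 + 65 = 59$)
$\left(40 - 78\right) B = \left(40 - 78\right) 59 = \left(-38\right) 59 = -2242$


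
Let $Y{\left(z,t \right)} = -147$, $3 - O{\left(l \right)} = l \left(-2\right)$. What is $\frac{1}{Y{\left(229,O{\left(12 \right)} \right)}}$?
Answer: $- \frac{1}{147} \approx -0.0068027$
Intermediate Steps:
$O{\left(l \right)} = 3 + 2 l$ ($O{\left(l \right)} = 3 - l \left(-2\right) = 3 - - 2 l = 3 + 2 l$)
$\frac{1}{Y{\left(229,O{\left(12 \right)} \right)}} = \frac{1}{-147} = - \frac{1}{147}$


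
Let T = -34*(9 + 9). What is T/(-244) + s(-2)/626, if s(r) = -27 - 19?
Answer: 46486/19093 ≈ 2.4347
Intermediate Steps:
s(r) = -46
T = -612 (T = -34*18 = -612)
T/(-244) + s(-2)/626 = -612/(-244) - 46/626 = -612*(-1/244) - 46*1/626 = 153/61 - 23/313 = 46486/19093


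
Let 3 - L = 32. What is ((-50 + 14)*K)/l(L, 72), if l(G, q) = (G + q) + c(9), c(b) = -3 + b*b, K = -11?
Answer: 36/11 ≈ 3.2727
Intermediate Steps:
L = -29 (L = 3 - 1*32 = 3 - 32 = -29)
c(b) = -3 + b²
l(G, q) = 78 + G + q (l(G, q) = (G + q) + (-3 + 9²) = (G + q) + (-3 + 81) = (G + q) + 78 = 78 + G + q)
((-50 + 14)*K)/l(L, 72) = ((-50 + 14)*(-11))/(78 - 29 + 72) = -36*(-11)/121 = 396*(1/121) = 36/11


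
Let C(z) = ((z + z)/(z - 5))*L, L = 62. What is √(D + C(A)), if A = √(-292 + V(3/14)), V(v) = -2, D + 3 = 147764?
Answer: √5*√((147761 - 207039*I*√6)/(5 - 7*I*√6)) ≈ 384.55 - 0.043331*I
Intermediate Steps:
D = 147761 (D = -3 + 147764 = 147761)
A = 7*I*√6 (A = √(-292 - 2) = √(-294) = 7*I*√6 ≈ 17.146*I)
C(z) = 124*z/(-5 + z) (C(z) = ((z + z)/(z - 5))*62 = ((2*z)/(-5 + z))*62 = (2*z/(-5 + z))*62 = 124*z/(-5 + z))
√(D + C(A)) = √(147761 + 124*(7*I*√6)/(-5 + 7*I*√6)) = √(147761 + 868*I*√6/(-5 + 7*I*√6))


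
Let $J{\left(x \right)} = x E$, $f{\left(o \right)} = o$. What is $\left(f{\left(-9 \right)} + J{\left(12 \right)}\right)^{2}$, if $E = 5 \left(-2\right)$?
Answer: $16641$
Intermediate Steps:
$E = -10$
$J{\left(x \right)} = - 10 x$ ($J{\left(x \right)} = x \left(-10\right) = - 10 x$)
$\left(f{\left(-9 \right)} + J{\left(12 \right)}\right)^{2} = \left(-9 - 120\right)^{2} = \left(-129\right)^{2} = 16641$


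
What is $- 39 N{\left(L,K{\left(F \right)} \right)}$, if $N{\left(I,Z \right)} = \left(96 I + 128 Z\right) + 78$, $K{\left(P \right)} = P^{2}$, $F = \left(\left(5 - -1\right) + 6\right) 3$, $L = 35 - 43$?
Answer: $-6442722$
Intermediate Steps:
$L = -8$
$F = 36$ ($F = \left(\left(5 + 1\right) + 6\right) 3 = \left(6 + 6\right) 3 = 12 \cdot 3 = 36$)
$N{\left(I,Z \right)} = 78 + 96 I + 128 Z$
$- 39 N{\left(L,K{\left(F \right)} \right)} = - 39 \left(78 + 96 \left(-8\right) + 128 \cdot 36^{2}\right) = - 39 \left(78 - 768 + 128 \cdot 1296\right) = - 39 \left(78 - 768 + 165888\right) = \left(-39\right) 165198 = -6442722$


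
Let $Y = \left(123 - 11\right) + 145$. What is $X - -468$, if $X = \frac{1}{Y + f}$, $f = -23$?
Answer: $\frac{109513}{234} \approx 468.0$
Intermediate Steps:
$Y = 257$ ($Y = 112 + 145 = 257$)
$X = \frac{1}{234}$ ($X = \frac{1}{257 - 23} = \frac{1}{234} \approx 0.0042735$)
$X - -468 = \frac{1}{234} - -468 = \frac{1}{234} + 468 = \frac{109513}{234}$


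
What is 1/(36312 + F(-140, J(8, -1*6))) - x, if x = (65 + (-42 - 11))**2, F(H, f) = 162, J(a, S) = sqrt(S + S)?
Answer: -5252255/36474 ≈ -144.00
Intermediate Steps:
J(a, S) = sqrt(2)*sqrt(S) (J(a, S) = sqrt(2*S) = sqrt(2)*sqrt(S))
x = 144 (x = (65 - 53)**2 = 12**2 = 144)
1/(36312 + F(-140, J(8, -1*6))) - x = 1/(36312 + 162) - 1*144 = 1/36474 - 144 = -5252255/36474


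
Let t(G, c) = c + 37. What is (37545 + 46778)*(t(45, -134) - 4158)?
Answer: -358794365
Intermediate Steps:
t(G, c) = 37 + c
(37545 + 46778)*(t(45, -134) - 4158) = (37545 + 46778)*((37 - 134) - 4158) = 84323*(-97 - 4158) = 84323*(-4255) = -358794365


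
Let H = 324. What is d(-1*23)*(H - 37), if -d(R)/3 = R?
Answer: 19803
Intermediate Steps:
d(R) = -3*R
d(-1*23)*(H - 37) = (-(-3)*23)*(324 - 37) = -3*(-23)*287 = 69*287 = 19803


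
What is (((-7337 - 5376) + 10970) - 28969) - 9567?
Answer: -40279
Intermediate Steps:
(((-7337 - 5376) + 10970) - 28969) - 9567 = ((-12713 + 10970) - 28969) - 9567 = (-1743 - 28969) - 9567 = -30712 - 9567 = -40279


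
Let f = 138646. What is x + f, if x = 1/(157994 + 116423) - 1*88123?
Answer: 13864370092/274417 ≈ 50523.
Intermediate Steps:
x = -24182449290/274417 (x = 1/274417 - 88123 = -24182449290/274417 ≈ -88123.)
x + f = -24182449290/274417 + 138646 = 13864370092/274417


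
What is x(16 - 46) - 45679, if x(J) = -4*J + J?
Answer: -45589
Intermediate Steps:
x(J) = -3*J
x(16 - 46) - 45679 = -3*(16 - 46) - 45679 = -3*(-30) - 45679 = 90 - 45679 = -45589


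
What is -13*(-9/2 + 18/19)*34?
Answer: 29835/19 ≈ 1570.3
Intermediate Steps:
-13*(-9/2 + 18/19)*34 = -13*(-135/38)*34 = (1755/38)*34 = 29835/19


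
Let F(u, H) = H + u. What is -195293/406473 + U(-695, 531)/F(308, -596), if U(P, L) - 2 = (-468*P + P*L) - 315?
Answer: 2978066995/19510704 ≈ 152.64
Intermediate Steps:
U(P, L) = -313 - 468*P + L*P (U(P, L) = 2 + ((-468*P + P*L) - 315) = 2 + ((-468*P + L*P) - 315) = 2 + (-315 - 468*P + L*P) = -313 - 468*P + L*P)
-195293/406473 + U(-695, 531)/F(308, -596) = -195293/406473 + (-313 - 468*(-695) + 531*(-695))/(-596 + 308) = -195293*1/406473 + (-313 + 325260 - 369045)/(-288) = -195293/406473 - 44098*(-1/288) = -195293/406473 + 22049/144 = 2978066995/19510704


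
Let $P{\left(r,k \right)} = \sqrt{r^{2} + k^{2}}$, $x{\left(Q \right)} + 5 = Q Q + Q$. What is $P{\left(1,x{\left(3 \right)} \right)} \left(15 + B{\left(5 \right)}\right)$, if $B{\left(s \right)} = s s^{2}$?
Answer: $700 \sqrt{2} \approx 989.95$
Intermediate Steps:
$x{\left(Q \right)} = -5 + Q + Q^{2}$ ($x{\left(Q \right)} = -5 + \left(Q Q + Q\right) = -5 + \left(Q^{2} + Q\right) = -5 + \left(Q + Q^{2}\right) = -5 + Q + Q^{2}$)
$B{\left(s \right)} = s^{3}$
$P{\left(r,k \right)} = \sqrt{k^{2} + r^{2}}$
$P{\left(1,x{\left(3 \right)} \right)} \left(15 + B{\left(5 \right)}\right) = \sqrt{\left(-5 + 3 + 3^{2}\right)^{2} + 1^{2}} \left(15 + 5^{3}\right) = \sqrt{\left(-5 + 3 + 9\right)^{2} + 1} \left(15 + 125\right) = \sqrt{7^{2} + 1} \cdot 140 = \sqrt{49 + 1} \cdot 140 = \sqrt{50} \cdot 140 = 5 \sqrt{2} \cdot 140 = 700 \sqrt{2}$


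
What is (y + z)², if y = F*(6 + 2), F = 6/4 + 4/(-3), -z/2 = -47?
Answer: 81796/9 ≈ 9088.4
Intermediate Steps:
z = 94 (z = -2*(-47) = 94)
F = ⅙ (F = 6*(¼) + 4*(-⅓) = 3/2 - 4/3 = ⅙ ≈ 0.16667)
y = 4/3 (y = (6 + 2)/6 = (⅙)*8 = 4/3 ≈ 1.3333)
(y + z)² = (4/3 + 94)² = (286/3)² = 81796/9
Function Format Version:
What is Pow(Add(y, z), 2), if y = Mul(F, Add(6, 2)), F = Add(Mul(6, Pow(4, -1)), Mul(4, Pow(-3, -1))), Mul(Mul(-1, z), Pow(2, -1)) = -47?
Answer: Rational(81796, 9) ≈ 9088.4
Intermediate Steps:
z = 94 (z = Mul(-2, -47) = 94)
F = Rational(1, 6) (F = Add(Mul(6, Rational(1, 4)), Mul(4, Rational(-1, 3))) = Add(Rational(3, 2), Rational(-4, 3)) = Rational(1, 6) ≈ 0.16667)
y = Rational(4, 3) (y = Mul(Rational(1, 6), Add(6, 2)) = Mul(Rational(1, 6), 8) = Rational(4, 3) ≈ 1.3333)
Pow(Add(y, z), 2) = Pow(Add(Rational(4, 3), 94), 2) = Pow(Rational(286, 3), 2) = Rational(81796, 9)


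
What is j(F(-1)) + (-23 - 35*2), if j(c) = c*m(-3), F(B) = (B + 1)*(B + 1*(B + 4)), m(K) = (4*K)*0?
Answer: -93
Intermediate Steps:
m(K) = 0
F(B) = (1 + B)*(4 + 2*B) (F(B) = (1 + B)*(B + 1*(4 + B)) = (1 + B)*(B + (4 + B)) = (1 + B)*(4 + 2*B))
j(c) = 0 (j(c) = c*0 = 0)
j(F(-1)) + (-23 - 35*2) = 0 + (-23 - 35*2) = 0 + (-23 - 70) = 0 - 93 = -93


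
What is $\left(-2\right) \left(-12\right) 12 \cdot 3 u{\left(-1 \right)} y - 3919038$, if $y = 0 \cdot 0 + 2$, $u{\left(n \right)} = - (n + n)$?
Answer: $-3915582$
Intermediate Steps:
$u{\left(n \right)} = - 2 n$
$y = 2$ ($y = 0 + 2 = 2$)
$\left(-2\right) \left(-12\right) 12 \cdot 3 u{\left(-1 \right)} y - 3919038 = \left(-2\right) \left(-12\right) 12 \cdot 3 \left(\left(-2\right) \left(-1\right)\right) 2 - 3919038 = 24 \cdot 12 \cdot 3 \cdot 2 \cdot 2 - 3919038 = 24 \cdot 12 \cdot 6 \cdot 2 - 3919038 = 24 \cdot 72 \cdot 2 - 3919038 = 24 \cdot 144 - 3919038 = 3456 - 3919038 = -3915582$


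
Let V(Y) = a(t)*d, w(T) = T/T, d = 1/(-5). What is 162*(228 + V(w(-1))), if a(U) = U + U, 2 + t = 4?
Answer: 184032/5 ≈ 36806.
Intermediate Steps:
t = 2 (t = -2 + 4 = 2)
d = -1/5 ≈ -0.20000
w(T) = 1
a(U) = 2*U
V(Y) = -4/5 (V(Y) = (2*2)*(-1/5) = 4*(-1/5) = -4/5)
162*(228 + V(w(-1))) = 162*(228 - 4/5) = 162*(1136/5) = 184032/5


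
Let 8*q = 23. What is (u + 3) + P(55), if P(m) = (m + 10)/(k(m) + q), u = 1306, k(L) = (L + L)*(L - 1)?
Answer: 62234307/47543 ≈ 1309.0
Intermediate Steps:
q = 23/8 (q = (1/8)*23 = 23/8 ≈ 2.8750)
k(L) = 2*L*(-1 + L) (k(L) = (2*L)*(-1 + L) = 2*L*(-1 + L))
P(m) = (10 + m)/(23/8 + 2*m*(-1 + m)) (P(m) = (m + 10)/(2*m*(-1 + m) + 23/8) = (10 + m)/(23/8 + 2*m*(-1 + m)))
(u + 3) + P(55) = (1306 + 3) + 8*(10 + 55)/(23 + 16*55*(-1 + 55)) = 1309 + 8*65/(23 + 16*55*54) = 1309 + 8*65/(23 + 47520) = 1309 + 8*65/47543 = 1309 + 8*(1/47543)*65 = 1309 + 520/47543 = 62234307/47543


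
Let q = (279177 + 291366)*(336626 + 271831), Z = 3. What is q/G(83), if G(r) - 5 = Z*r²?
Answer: 347150882151/20672 ≈ 1.6793e+7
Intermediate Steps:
q = 347150882151 (q = 570543*608457 = 347150882151)
G(r) = 5 + 3*r²
q/G(83) = 347150882151/(5 + 3*83²) = 347150882151/(5 + 3*6889) = 347150882151/(5 + 20667) = 347150882151/20672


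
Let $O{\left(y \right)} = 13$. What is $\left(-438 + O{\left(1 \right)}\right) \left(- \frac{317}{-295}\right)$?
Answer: $- \frac{26945}{59} \approx -456.69$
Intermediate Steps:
$\left(-438 + O{\left(1 \right)}\right) \left(- \frac{317}{-295}\right) = \left(-438 + 13\right) \left(- \frac{317}{-295}\right) = - 425 \left(\left(-317\right) \left(- \frac{1}{295}\right)\right) = \left(-425\right) \frac{317}{295} = - \frac{26945}{59}$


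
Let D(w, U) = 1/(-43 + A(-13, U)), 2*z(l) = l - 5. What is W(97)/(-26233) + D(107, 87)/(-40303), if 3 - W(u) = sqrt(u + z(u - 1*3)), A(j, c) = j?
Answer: -6744671/59207041544 + sqrt(566)/52466 ≈ 0.00033953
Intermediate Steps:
z(l) = -5/2 + l/2 (z(l) = (l - 5)/2 = (-5 + l)/2 = -5/2 + l/2)
W(u) = 3 - sqrt(-4 + 3*u/2) (W(u) = 3 - sqrt(u + (-5/2 + (u - 1*3)/2)) = 3 - sqrt(u + (-5/2 + (u - 3)/2)) = 3 - sqrt(u + (-5/2 + (-3 + u)/2)) = 3 - sqrt(u + (-5/2 + (-3/2 + u/2))) = 3 - sqrt(u + (-4 + u/2)) = 3 - sqrt(-4 + 3*u/2))
D(w, U) = -1/56 (D(w, U) = 1/(-43 - 13) = 1/(-56) = -1/56)
W(97)/(-26233) + D(107, 87)/(-40303) = (3 - sqrt(-16 + 6*97)/2)/(-26233) - 1/56/(-40303) = (3 - sqrt(-16 + 582)/2)*(-1/26233) - 1/56*(-1/40303) = (3 - sqrt(566)/2)*(-1/26233) + 1/2256968 = (-3/26233 + sqrt(566)/52466) + 1/2256968 = -6744671/59207041544 + sqrt(566)/52466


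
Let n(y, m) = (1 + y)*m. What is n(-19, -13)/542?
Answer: 117/271 ≈ 0.43173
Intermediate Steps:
n(y, m) = m*(1 + y)
n(-19, -13)/542 = -13*(1 - 19)/542 = -13*(-18)*(1/542) = 234*(1/542) = 117/271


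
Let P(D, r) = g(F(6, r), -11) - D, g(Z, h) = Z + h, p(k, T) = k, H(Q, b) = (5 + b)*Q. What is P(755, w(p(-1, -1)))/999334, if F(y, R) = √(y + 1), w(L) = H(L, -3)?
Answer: -383/499667 + √7/999334 ≈ -0.00076386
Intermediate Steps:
H(Q, b) = Q*(5 + b)
w(L) = 2*L (w(L) = L*(5 - 3) = L*2 = 2*L)
F(y, R) = √(1 + y)
P(D, r) = -11 + √7 - D (P(D, r) = (√(1 + 6) - 11) - D = (√7 - 11) - D = (-11 + √7) - D = -11 + √7 - D)
P(755, w(p(-1, -1)))/999334 = (-11 + √7 - 1*755)/999334 = (-11 + √7 - 755)*(1/999334) = (-766 + √7)*(1/999334) = -383/499667 + √7/999334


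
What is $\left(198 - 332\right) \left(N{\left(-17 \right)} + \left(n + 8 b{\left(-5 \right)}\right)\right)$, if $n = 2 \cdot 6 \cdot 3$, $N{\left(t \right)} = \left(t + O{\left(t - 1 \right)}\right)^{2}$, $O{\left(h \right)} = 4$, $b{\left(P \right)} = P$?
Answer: $-22110$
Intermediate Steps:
$N{\left(t \right)} = \left(4 + t\right)^{2}$ ($N{\left(t \right)} = \left(t + 4\right)^{2} = \left(4 + t\right)^{2}$)
$n = 36$ ($n = 12 \cdot 3 = 36$)
$\left(198 - 332\right) \left(N{\left(-17 \right)} + \left(n + 8 b{\left(-5 \right)}\right)\right) = \left(198 - 332\right) \left(\left(4 - 17\right)^{2} + \left(36 + 8 \left(-5\right)\right)\right) = - 134 \left(\left(-13\right)^{2} + \left(36 - 40\right)\right) = - 134 \left(169 - 4\right) = \left(-134\right) 165 = -22110$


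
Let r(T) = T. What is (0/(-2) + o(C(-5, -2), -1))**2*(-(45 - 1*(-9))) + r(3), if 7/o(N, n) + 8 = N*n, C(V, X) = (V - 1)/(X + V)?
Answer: -59061/1922 ≈ -30.729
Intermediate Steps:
C(V, X) = (-1 + V)/(V + X)
o(N, n) = 7/(-8 + N*n)
(0/(-2) + o(C(-5, -2), -1))**2*(-(45 - 1*(-9))) + r(3) = (0/(-2) + 7/(-8 + ((-1 - 5)/(-5 - 2))*(-1)))**2*(-(45 - 1*(-9))) + 3 = (0*(-1/2) + 7/(-8 + (-6/(-7))*(-1)))**2*(-(45 + 9)) + 3 = (0 + 7/(-8 - 1/7*(-6)*(-1)))**2*(-1*54) + 3 = (0 + 7/(-8 + (6/7)*(-1)))**2*(-54) + 3 = (0 + 7/(-8 - 6/7))**2*(-54) + 3 = (0 + 7/(-62/7))**2*(-54) + 3 = (0 + 7*(-7/62))**2*(-54) + 3 = (0 - 49/62)**2*(-54) + 3 = (-49/62)**2*(-54) + 3 = (2401/3844)*(-54) + 3 = -64827/1922 + 3 = -59061/1922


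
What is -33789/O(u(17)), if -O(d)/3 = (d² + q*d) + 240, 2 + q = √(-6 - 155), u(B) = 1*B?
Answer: 5575185/291554 - 191471*I*√161/291554 ≈ 19.122 - 8.3329*I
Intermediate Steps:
u(B) = B
q = -2 + I*√161 (q = -2 + √(-6 - 155) = -2 + √(-161) = -2 + I*√161 ≈ -2.0 + 12.689*I)
O(d) = -720 - 3*d² - 3*d*(-2 + I*√161) (O(d) = -3*((d² + (-2 + I*√161)*d) + 240) = -3*((d² + d*(-2 + I*√161)) + 240) = -3*(240 + d² + d*(-2 + I*√161)) = -720 - 3*d² - 3*d*(-2 + I*√161))
-33789/O(u(17)) = -33789/(-720 - 3*17² + 3*17*(2 - I*√161)) = -33789/(-720 - 3*289 + (102 - 51*I*√161)) = -33789/(-720 - 867 + (102 - 51*I*√161)) = -33789/(-1485 - 51*I*√161)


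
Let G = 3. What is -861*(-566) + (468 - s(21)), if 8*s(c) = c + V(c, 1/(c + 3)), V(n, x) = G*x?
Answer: 31218647/64 ≈ 4.8779e+5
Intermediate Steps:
V(n, x) = 3*x
s(c) = c/8 + 3/(8*(3 + c)) (s(c) = (c + 3/(c + 3))/8 = (c + 3/(3 + c))/8 = c/8 + 3/(8*(3 + c)))
-861*(-566) + (468 - s(21)) = -861*(-566) + (468 - (3 + 21*(3 + 21))/(8*(3 + 21))) = 487326 + (468 - (3 + 21*24)/(8*24)) = 487326 + (468 - (3 + 504)/(8*24)) = 487326 + (468 - 507/(8*24)) = 487326 + (468 - 1*169/64) = 487326 + (468 - 169/64) = 487326 + 29783/64 = 31218647/64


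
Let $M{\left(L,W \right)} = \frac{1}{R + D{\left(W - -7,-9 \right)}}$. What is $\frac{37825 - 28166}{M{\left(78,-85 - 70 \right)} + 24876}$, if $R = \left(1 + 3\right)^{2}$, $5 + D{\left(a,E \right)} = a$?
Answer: $\frac{1323283}{3408011} \approx 0.38829$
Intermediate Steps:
$D{\left(a,E \right)} = -5 + a$
$R = 16$ ($R = 4^{2} = 16$)
$M{\left(L,W \right)} = \frac{1}{18 + W}$ ($M{\left(L,W \right)} = \frac{1}{16 + \left(-5 + \left(W - -7\right)\right)} = \frac{1}{16 + \left(-5 + \left(W + 7\right)\right)} = \frac{1}{16 + \left(-5 + \left(7 + W\right)\right)} = \frac{1}{16 + \left(2 + W\right)} = \frac{1}{18 + W}$)
$\frac{37825 - 28166}{M{\left(78,-85 - 70 \right)} + 24876} = \frac{37825 - 28166}{\frac{1}{18 - 155} + 24876} = \frac{9659}{\frac{1}{18 - 155} + 24876} = \frac{9659}{\frac{1}{-137} + 24876} = \frac{9659}{- \frac{1}{137} + 24876} = \frac{9659}{\frac{3408011}{137}} = 9659 \cdot \frac{137}{3408011} = \frac{1323283}{3408011}$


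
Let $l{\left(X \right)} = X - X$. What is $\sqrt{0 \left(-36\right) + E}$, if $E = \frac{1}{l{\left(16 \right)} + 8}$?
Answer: $\frac{\sqrt{2}}{4} \approx 0.35355$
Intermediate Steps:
$l{\left(X \right)} = 0$
$E = \frac{1}{8}$ ($E = \frac{1}{0 + 8} = \frac{1}{8} \approx 0.125$)
$\sqrt{0 \left(-36\right) + E} = \sqrt{0 \left(-36\right) + \frac{1}{8}} = \sqrt{0 + \frac{1}{8}} = \sqrt{\frac{1}{8}} = \frac{\sqrt{2}}{4}$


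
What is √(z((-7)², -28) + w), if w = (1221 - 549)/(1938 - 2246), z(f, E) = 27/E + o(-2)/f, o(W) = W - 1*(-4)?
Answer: I*√73645/154 ≈ 1.7622*I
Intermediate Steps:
o(W) = 4 + W (o(W) = W + 4 = 4 + W)
z(f, E) = 2/f + 27/E (z(f, E) = 27/E + (4 - 2)/f = 27/E + 2/f = 2/f + 27/E)
w = -24/11 (w = 672/(-308) = 672*(-1/308) = -24/11 ≈ -2.1818)
√(z((-7)², -28) + w) = √((2/((-7)²) + 27/(-28)) - 24/11) = √((2/49 + 27*(-1/28)) - 24/11) = √((2*(1/49) - 27/28) - 24/11) = √((2/49 - 27/28) - 24/11) = √(-181/196 - 24/11) = √(-6695/2156) = I*√73645/154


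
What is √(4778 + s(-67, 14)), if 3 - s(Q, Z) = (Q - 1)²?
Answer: √157 ≈ 12.530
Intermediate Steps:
s(Q, Z) = 3 - (-1 + Q)² (s(Q, Z) = 3 - (Q - 1)² = 3 - (-1 + Q)²)
√(4778 + s(-67, 14)) = √(4778 + (3 - (-1 - 67)²)) = √(4778 + (3 - 1*(-68)²)) = √(4778 + (3 - 1*4624)) = √(4778 + (3 - 4624)) = √(4778 - 4621) = √157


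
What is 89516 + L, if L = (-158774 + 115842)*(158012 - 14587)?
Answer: -6157432584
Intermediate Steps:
L = -6157522100 (L = -42932*143425 = -6157522100)
89516 + L = 89516 - 6157522100 = -6157432584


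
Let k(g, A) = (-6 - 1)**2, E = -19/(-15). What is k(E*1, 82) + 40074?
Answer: 40123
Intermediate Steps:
E = 19/15 (E = -19*(-1/15) = 19/15 ≈ 1.2667)
k(g, A) = 49 (k(g, A) = (-7)**2 = 49)
k(E*1, 82) + 40074 = 49 + 40074 = 40123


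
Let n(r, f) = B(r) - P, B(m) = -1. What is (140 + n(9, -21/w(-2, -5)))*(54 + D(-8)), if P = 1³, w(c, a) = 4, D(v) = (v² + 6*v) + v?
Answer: 8556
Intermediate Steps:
D(v) = v² + 7*v
P = 1
n(r, f) = -2 (n(r, f) = -1 - 1*1 = -1 - 1 = -2)
(140 + n(9, -21/w(-2, -5)))*(54 + D(-8)) = (140 - 2)*(54 - 8*(7 - 8)) = 138*(54 - 8*(-1)) = 138*(54 + 8) = 138*62 = 8556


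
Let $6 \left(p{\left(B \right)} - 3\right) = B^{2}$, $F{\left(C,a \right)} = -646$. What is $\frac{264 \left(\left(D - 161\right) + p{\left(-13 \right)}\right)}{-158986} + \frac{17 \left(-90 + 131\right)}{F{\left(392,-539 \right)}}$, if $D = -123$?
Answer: $- \frac{1991001}{3020734} \approx -0.65911$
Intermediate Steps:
$p{\left(B \right)} = 3 + \frac{B^{2}}{6}$
$\frac{264 \left(\left(D - 161\right) + p{\left(-13 \right)}\right)}{-158986} + \frac{17 \left(-90 + 131\right)}{F{\left(392,-539 \right)}} = \frac{264 \left(\left(-123 - 161\right) + \left(3 + \frac{\left(-13\right)^{2}}{6}\right)\right)}{-158986} + \frac{17 \left(-90 + 131\right)}{-646} = 264 \left(-284 + \left(3 + \frac{1}{6} \cdot 169\right)\right) \left(- \frac{1}{158986}\right) + 17 \cdot 41 \left(- \frac{1}{646}\right) = 264 \left(-284 + \left(3 + \frac{169}{6}\right)\right) \left(- \frac{1}{158986}\right) + 697 \left(- \frac{1}{646}\right) = 264 \left(-284 + \frac{187}{6}\right) \left(- \frac{1}{158986}\right) - \frac{41}{38} = 264 \left(- \frac{1517}{6}\right) \left(- \frac{1}{158986}\right) - \frac{41}{38} = \left(-66748\right) \left(- \frac{1}{158986}\right) - \frac{41}{38} = \frac{33374}{79493} - \frac{41}{38} = - \frac{1991001}{3020734}$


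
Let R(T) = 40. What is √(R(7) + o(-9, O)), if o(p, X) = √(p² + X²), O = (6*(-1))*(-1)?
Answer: √(40 + 3*√13) ≈ 7.1286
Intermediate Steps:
O = 6 (O = -6*(-1) = 6)
o(p, X) = √(X² + p²)
√(R(7) + o(-9, O)) = √(40 + √(6² + (-9)²)) = √(40 + √(36 + 81)) = √(40 + √117) = √(40 + 3*√13)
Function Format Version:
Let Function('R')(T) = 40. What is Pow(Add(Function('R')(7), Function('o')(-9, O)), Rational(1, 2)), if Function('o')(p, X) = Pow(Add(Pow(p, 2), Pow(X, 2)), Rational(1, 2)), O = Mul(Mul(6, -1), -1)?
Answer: Pow(Add(40, Mul(3, Pow(13, Rational(1, 2)))), Rational(1, 2)) ≈ 7.1286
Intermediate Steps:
O = 6 (O = Mul(-6, -1) = 6)
Function('o')(p, X) = Pow(Add(Pow(X, 2), Pow(p, 2)), Rational(1, 2))
Pow(Add(Function('R')(7), Function('o')(-9, O)), Rational(1, 2)) = Pow(Add(40, Pow(Add(Pow(6, 2), Pow(-9, 2)), Rational(1, 2))), Rational(1, 2)) = Pow(Add(40, Pow(Add(36, 81), Rational(1, 2))), Rational(1, 2)) = Pow(Add(40, Pow(117, Rational(1, 2))), Rational(1, 2)) = Pow(Add(40, Mul(3, Pow(13, Rational(1, 2)))), Rational(1, 2))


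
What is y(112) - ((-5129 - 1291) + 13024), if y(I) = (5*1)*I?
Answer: -6044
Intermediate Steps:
y(I) = 5*I
y(112) - ((-5129 - 1291) + 13024) = 5*112 - ((-5129 - 1291) + 13024) = 560 - (-6420 + 13024) = 560 - 1*6604 = 560 - 6604 = -6044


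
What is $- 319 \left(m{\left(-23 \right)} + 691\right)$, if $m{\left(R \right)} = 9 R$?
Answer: $-154396$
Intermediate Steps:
$- 319 \left(m{\left(-23 \right)} + 691\right) = - 319 \left(9 \left(-23\right) + 691\right) = - 319 \left(-207 + 691\right) = \left(-319\right) 484 = -154396$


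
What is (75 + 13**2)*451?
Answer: 110044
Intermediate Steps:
(75 + 13**2)*451 = (75 + 169)*451 = 244*451 = 110044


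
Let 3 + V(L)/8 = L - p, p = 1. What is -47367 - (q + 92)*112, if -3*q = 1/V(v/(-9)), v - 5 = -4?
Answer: -2133869/37 ≈ -57672.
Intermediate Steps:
v = 1 (v = 5 - 4 = 1)
V(L) = -32 + 8*L (V(L) = -24 + 8*(L - 1*1) = -24 + 8*(L - 1) = -24 + 8*(-1 + L) = -24 + (-8 + 8*L) = -32 + 8*L)
q = 3/296 (q = -1/(3*(-32 + 8*(1/(-9)))) = -1/(3*(-32 + 8*(1*(-⅑)))) = -1/(3*(-32 + 8*(-⅑))) = -1/(3*(-32 - 8/9)) = -1/(3*(-296/9)) = -(-9)/(3*296) = -⅓*(-9/296) = 3/296 ≈ 0.010135)
-47367 - (q + 92)*112 = -47367 - (3/296 + 92)*112 = -47367 - 27235*112/296 = -47367 - 1*381290/37 = -47367 - 381290/37 = -2133869/37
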